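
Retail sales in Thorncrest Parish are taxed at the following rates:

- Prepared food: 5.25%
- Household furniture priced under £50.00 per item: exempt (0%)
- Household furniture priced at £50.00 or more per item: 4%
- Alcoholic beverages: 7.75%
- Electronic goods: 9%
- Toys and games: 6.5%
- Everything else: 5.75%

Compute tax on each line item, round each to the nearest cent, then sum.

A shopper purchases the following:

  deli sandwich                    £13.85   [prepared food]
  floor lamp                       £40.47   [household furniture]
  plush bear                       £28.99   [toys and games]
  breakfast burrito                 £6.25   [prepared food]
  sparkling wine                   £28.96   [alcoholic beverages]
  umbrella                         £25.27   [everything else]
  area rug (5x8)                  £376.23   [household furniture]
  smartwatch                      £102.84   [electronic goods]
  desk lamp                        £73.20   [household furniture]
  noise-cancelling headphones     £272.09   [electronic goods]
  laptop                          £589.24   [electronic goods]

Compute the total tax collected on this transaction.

Deli sandwich £13.85: prepared food → 5.25% → £0.73
Floor lamp £40.47: household furniture, under £50.00 → 0% → £0.00
Plush bear £28.99: toys and games → 6.5% → £1.88
Breakfast burrito £6.25: prepared food → 5.25% → £0.33
Sparkling wine £28.96: alcoholic beverages → 7.75% → £2.24
Umbrella £25.27: everything else → 5.75% → £1.45
Area rug (5x8) £376.23: household furniture, £50.00 or more → 4% → £15.05
Smartwatch £102.84: electronic goods → 9% → £9.26
Desk lamp £73.20: household furniture, £50.00 or more → 4% → £2.93
Noise-cancelling headphones £272.09: electronic goods → 9% → £24.49
Laptop £589.24: electronic goods → 9% → £53.03
Total tax = £0.73 + £1.88 + £0.33 + £2.24 + £1.45 + £15.05 + £9.26 + £2.93 + £24.49 + £53.03 = £111.39

£111.39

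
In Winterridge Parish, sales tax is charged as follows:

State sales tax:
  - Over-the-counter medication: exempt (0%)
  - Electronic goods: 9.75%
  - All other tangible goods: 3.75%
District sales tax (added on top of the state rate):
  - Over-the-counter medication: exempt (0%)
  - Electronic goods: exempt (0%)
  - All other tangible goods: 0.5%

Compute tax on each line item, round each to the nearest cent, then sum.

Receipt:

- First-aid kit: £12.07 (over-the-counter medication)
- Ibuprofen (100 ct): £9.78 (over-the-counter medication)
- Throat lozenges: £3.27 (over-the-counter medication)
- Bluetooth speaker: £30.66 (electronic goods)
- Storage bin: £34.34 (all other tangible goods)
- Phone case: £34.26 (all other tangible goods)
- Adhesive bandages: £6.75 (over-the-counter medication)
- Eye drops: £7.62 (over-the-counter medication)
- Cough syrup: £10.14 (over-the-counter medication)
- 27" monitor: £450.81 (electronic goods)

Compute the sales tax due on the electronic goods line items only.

Bluetooth speaker £30.66: electronic goods → 9.75% + 0% district = 9.75% → £2.99
27" monitor £450.81: electronic goods → 9.75% + 0% district = 9.75% → £43.95
Tax on electronic goods = £2.99 + £43.95 = £46.94

£46.94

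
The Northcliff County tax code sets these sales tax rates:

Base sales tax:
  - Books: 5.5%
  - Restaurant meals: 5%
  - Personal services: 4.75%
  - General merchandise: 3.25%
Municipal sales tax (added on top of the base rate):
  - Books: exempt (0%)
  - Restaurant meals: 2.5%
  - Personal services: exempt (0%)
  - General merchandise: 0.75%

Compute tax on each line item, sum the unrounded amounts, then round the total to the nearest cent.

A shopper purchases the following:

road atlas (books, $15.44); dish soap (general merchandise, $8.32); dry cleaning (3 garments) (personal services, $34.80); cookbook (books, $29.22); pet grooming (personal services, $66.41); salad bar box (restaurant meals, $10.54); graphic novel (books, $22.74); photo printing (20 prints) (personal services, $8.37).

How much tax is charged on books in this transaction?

Road atlas $15.44: books → 5.5% + 0% municipal = 5.5% → $0.8492
Cookbook $29.22: books → 5.5% + 0% municipal = 5.5% → $1.6071
Graphic novel $22.74: books → 5.5% + 0% municipal = 5.5% → $1.2507
Tax on books: unrounded sum = $3.707 → $3.71

$3.71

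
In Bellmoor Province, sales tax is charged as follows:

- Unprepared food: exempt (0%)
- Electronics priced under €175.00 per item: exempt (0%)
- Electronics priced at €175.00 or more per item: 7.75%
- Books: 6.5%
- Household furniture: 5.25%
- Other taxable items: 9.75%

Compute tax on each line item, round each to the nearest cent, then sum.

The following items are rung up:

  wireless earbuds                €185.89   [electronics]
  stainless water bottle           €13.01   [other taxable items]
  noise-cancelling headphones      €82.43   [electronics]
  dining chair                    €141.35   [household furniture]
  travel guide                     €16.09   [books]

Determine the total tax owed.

Wireless earbuds €185.89: electronics, €175.00 or more → 7.75% → €14.41
Stainless water bottle €13.01: other taxable items → 9.75% → €1.27
Noise-cancelling headphones €82.43: electronics, under €175.00 → 0% → €0.00
Dining chair €141.35: household furniture → 5.25% → €7.42
Travel guide €16.09: books → 6.5% → €1.05
Total tax = €14.41 + €1.27 + €7.42 + €1.05 = €24.15

€24.15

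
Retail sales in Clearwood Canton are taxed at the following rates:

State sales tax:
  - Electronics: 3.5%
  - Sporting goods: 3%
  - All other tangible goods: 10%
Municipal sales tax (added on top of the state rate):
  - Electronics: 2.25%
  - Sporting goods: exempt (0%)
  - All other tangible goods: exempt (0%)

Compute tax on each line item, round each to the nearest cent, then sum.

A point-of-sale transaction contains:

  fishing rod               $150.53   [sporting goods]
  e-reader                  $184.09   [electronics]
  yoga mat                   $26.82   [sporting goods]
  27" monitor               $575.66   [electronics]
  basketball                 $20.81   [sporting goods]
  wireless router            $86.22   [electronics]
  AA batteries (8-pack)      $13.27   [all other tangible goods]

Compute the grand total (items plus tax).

$1113.32

Fishing rod $150.53: sporting goods → 3% + 0% municipal = 3% → $4.52
E-reader $184.09: electronics → 3.5% + 2.25% municipal = 5.75% → $10.59
Yoga mat $26.82: sporting goods → 3% + 0% municipal = 3% → $0.80
27" monitor $575.66: electronics → 3.5% + 2.25% municipal = 5.75% → $33.10
Basketball $20.81: sporting goods → 3% + 0% municipal = 3% → $0.62
Wireless router $86.22: electronics → 3.5% + 2.25% municipal = 5.75% → $4.96
AA batteries (8-pack) $13.27: all other tangible goods → 10% + 0% municipal = 10% → $1.33
Subtotal = $1057.40; tax = $55.92; total due = $1113.32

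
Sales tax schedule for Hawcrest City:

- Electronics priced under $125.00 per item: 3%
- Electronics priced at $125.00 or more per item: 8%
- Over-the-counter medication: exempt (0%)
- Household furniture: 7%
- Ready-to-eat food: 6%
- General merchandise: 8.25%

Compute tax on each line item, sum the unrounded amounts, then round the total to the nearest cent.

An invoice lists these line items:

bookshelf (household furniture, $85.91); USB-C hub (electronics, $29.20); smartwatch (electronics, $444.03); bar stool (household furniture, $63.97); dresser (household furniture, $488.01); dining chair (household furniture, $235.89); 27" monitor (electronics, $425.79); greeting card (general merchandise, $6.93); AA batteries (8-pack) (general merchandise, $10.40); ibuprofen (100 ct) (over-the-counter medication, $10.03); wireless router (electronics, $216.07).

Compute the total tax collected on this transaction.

Bookshelf $85.91: household furniture → 7% → $6.0137
USB-C hub $29.20: electronics, under $125.00 → 3% → $0.876
Smartwatch $444.03: electronics, $125.00 or more → 8% → $35.5224
Bar stool $63.97: household furniture → 7% → $4.4779
Dresser $488.01: household furniture → 7% → $34.1607
Dining chair $235.89: household furniture → 7% → $16.5123
27" monitor $425.79: electronics, $125.00 or more → 8% → $34.0632
Greeting card $6.93: general merchandise → 8.25% → $0.571725
AA batteries (8-pack) $10.40: general merchandise → 8.25% → $0.858
Ibuprofen (100 ct) $10.03: over-the-counter medication → 0% → $0.00
Wireless router $216.07: electronics, $125.00 or more → 8% → $17.2856
Unrounded tax sum = $150.341525 → $150.34

$150.34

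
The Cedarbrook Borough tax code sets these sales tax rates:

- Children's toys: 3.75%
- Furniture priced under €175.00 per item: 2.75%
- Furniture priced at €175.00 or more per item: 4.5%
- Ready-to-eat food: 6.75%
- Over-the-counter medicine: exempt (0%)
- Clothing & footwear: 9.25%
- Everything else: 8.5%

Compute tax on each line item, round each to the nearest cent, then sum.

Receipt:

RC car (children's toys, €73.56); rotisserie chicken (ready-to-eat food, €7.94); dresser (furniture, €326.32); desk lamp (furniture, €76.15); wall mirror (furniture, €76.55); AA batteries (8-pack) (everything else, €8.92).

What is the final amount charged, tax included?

€592.38

RC car €73.56: children's toys → 3.75% → €2.76
Rotisserie chicken €7.94: ready-to-eat food → 6.75% → €0.54
Dresser €326.32: furniture, €175.00 or more → 4.5% → €14.68
Desk lamp €76.15: furniture, under €175.00 → 2.75% → €2.09
Wall mirror €76.55: furniture, under €175.00 → 2.75% → €2.11
AA batteries (8-pack) €8.92: everything else → 8.5% → €0.76
Subtotal = €569.44; tax = €22.94; total due = €592.38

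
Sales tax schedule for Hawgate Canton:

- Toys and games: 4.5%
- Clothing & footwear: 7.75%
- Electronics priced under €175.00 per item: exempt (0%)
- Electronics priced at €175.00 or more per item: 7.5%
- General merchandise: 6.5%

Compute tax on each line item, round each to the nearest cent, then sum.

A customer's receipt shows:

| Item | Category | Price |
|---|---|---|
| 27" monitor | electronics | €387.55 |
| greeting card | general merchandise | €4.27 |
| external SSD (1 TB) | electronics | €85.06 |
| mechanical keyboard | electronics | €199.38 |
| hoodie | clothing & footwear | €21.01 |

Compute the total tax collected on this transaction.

€45.93

27" monitor €387.55: electronics, €175.00 or more → 7.5% → €29.07
Greeting card €4.27: general merchandise → 6.5% → €0.28
External SSD (1 TB) €85.06: electronics, under €175.00 → 0% → €0.00
Mechanical keyboard €199.38: electronics, €175.00 or more → 7.5% → €14.95
Hoodie €21.01: clothing & footwear → 7.75% → €1.63
Total tax = €29.07 + €0.28 + €14.95 + €1.63 = €45.93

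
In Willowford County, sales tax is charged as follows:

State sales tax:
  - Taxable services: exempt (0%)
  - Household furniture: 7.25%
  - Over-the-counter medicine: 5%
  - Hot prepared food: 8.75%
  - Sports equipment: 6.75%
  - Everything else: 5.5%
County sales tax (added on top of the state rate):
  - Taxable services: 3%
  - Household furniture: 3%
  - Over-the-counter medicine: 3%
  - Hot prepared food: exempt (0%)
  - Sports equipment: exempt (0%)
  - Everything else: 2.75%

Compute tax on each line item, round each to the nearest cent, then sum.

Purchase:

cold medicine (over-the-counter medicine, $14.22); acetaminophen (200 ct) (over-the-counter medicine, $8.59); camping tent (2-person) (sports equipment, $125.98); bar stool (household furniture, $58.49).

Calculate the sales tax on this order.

Cold medicine $14.22: over-the-counter medicine → 5% + 3% county = 8% → $1.14
Acetaminophen (200 ct) $8.59: over-the-counter medicine → 5% + 3% county = 8% → $0.69
Camping tent (2-person) $125.98: sports equipment → 6.75% + 0% county = 6.75% → $8.50
Bar stool $58.49: household furniture → 7.25% + 3% county = 10.25% → $6.00
Total tax = $1.14 + $0.69 + $8.50 + $6.00 = $16.33

$16.33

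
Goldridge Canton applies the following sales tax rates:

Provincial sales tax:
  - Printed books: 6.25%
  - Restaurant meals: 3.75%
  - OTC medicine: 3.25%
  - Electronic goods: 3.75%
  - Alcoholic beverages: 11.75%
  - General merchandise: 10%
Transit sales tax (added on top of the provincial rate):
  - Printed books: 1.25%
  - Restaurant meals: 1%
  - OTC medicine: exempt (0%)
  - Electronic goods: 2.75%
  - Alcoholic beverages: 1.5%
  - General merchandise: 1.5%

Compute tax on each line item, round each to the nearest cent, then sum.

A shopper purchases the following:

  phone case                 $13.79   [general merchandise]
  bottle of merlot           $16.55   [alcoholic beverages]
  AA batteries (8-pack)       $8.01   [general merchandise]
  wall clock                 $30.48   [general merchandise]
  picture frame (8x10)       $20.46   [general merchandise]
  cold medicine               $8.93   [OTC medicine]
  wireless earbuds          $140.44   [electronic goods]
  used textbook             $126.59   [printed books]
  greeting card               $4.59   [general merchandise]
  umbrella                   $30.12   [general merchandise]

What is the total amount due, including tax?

Phone case $13.79: general merchandise → 10% + 1.5% transit = 11.5% → $1.59
Bottle of merlot $16.55: alcoholic beverages → 11.75% + 1.5% transit = 13.25% → $2.19
AA batteries (8-pack) $8.01: general merchandise → 10% + 1.5% transit = 11.5% → $0.92
Wall clock $30.48: general merchandise → 10% + 1.5% transit = 11.5% → $3.51
Picture frame (8x10) $20.46: general merchandise → 10% + 1.5% transit = 11.5% → $2.35
Cold medicine $8.93: OTC medicine → 3.25% + 0% transit = 3.25% → $0.29
Wireless earbuds $140.44: electronic goods → 3.75% + 2.75% transit = 6.5% → $9.13
Used textbook $126.59: printed books → 6.25% + 1.25% transit = 7.5% → $9.49
Greeting card $4.59: general merchandise → 10% + 1.5% transit = 11.5% → $0.53
Umbrella $30.12: general merchandise → 10% + 1.5% transit = 11.5% → $3.46
Subtotal = $399.96; tax = $33.46; total due = $433.42

$433.42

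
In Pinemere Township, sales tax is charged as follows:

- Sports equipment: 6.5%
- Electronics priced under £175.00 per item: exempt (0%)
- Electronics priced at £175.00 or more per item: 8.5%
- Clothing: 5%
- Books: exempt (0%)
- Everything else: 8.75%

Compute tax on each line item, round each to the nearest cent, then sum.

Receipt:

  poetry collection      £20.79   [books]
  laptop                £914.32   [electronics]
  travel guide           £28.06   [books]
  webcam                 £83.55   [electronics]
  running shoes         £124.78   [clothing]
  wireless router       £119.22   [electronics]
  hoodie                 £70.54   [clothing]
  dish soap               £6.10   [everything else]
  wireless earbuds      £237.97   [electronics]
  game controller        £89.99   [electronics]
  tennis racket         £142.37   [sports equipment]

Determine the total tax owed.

£117.50

Poetry collection £20.79: books → 0% → £0.00
Laptop £914.32: electronics, £175.00 or more → 8.5% → £77.72
Travel guide £28.06: books → 0% → £0.00
Webcam £83.55: electronics, under £175.00 → 0% → £0.00
Running shoes £124.78: clothing → 5% → £6.24
Wireless router £119.22: electronics, under £175.00 → 0% → £0.00
Hoodie £70.54: clothing → 5% → £3.53
Dish soap £6.10: everything else → 8.75% → £0.53
Wireless earbuds £237.97: electronics, £175.00 or more → 8.5% → £20.23
Game controller £89.99: electronics, under £175.00 → 0% → £0.00
Tennis racket £142.37: sports equipment → 6.5% → £9.25
Total tax = £77.72 + £6.24 + £3.53 + £0.53 + £20.23 + £9.25 = £117.50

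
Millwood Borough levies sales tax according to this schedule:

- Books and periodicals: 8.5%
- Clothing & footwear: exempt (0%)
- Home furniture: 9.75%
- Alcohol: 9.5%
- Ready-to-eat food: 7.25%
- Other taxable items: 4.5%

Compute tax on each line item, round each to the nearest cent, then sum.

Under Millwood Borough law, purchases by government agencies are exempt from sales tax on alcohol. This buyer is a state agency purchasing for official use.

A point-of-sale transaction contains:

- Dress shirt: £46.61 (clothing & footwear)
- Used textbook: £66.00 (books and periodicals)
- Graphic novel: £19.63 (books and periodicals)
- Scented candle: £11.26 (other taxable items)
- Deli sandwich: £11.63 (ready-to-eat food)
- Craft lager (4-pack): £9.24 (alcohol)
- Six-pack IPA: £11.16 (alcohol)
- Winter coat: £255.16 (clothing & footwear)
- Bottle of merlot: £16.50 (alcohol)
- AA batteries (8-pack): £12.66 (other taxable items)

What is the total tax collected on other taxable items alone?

Scented candle £11.26: other taxable items → 4.5% → £0.51
AA batteries (8-pack) £12.66: other taxable items → 4.5% → £0.57
Tax on other taxable items = £0.51 + £0.57 = £1.08

£1.08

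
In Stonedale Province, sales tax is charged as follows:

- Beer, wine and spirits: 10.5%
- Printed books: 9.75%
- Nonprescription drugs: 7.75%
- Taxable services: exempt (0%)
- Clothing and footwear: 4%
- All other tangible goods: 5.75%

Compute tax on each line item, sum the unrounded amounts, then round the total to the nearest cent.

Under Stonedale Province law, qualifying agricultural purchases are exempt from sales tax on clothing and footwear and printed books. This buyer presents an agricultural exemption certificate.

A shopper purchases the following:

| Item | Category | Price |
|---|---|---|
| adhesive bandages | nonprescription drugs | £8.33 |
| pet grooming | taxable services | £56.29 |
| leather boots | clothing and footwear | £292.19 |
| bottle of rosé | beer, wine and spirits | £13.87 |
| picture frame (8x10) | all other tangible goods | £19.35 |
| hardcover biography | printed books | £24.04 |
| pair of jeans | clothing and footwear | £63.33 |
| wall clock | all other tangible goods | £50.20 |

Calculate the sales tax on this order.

Adhesive bandages £8.33: nonprescription drugs → 7.75% → £0.645575
Pet grooming £56.29: taxable services → 0% → £0.00
Leather boots £292.19: clothing and footwear, buyer-exempt → 0% → £0.00
Bottle of rosé £13.87: beer, wine and spirits → 10.5% → £1.45635
Picture frame (8x10) £19.35: all other tangible goods → 5.75% → £1.112625
Hardcover biography £24.04: printed books, buyer-exempt → 0% → £0.00
Pair of jeans £63.33: clothing and footwear, buyer-exempt → 0% → £0.00
Wall clock £50.20: all other tangible goods → 5.75% → £2.8865
Unrounded tax sum = £6.10105 → £6.10

£6.10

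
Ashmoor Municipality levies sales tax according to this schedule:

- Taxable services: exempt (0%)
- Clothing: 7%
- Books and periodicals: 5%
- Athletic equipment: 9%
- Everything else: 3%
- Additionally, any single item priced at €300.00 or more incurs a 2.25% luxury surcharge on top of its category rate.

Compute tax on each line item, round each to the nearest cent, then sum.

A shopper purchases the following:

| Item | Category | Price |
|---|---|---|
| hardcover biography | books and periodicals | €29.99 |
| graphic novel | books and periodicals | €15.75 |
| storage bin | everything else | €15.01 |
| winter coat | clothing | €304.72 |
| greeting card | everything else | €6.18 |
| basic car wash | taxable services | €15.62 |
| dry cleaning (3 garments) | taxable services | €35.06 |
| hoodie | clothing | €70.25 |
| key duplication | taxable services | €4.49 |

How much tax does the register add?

€36.04

Hardcover biography €29.99: books and periodicals → 5% → €1.50
Graphic novel €15.75: books and periodicals → 5% → €0.79
Storage bin €15.01: everything else → 3% → €0.45
Winter coat €304.72: clothing → 7% + 2.25% surcharge = 9.25% → €28.19
Greeting card €6.18: everything else → 3% → €0.19
Basic car wash €15.62: taxable services → 0% → €0.00
Dry cleaning (3 garments) €35.06: taxable services → 0% → €0.00
Hoodie €70.25: clothing → 7% → €4.92
Key duplication €4.49: taxable services → 0% → €0.00
Total tax = €1.50 + €0.79 + €0.45 + €28.19 + €0.19 + €4.92 = €36.04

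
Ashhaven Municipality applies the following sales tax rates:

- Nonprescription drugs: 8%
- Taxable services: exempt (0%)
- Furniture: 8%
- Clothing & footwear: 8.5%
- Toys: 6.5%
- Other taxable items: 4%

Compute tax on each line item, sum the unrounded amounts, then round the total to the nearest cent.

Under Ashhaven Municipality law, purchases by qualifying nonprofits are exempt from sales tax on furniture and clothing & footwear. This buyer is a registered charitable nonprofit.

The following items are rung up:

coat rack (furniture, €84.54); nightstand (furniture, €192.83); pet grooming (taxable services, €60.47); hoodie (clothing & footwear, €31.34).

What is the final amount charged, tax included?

Coat rack €84.54: furniture, buyer-exempt → 0% → €0.00
Nightstand €192.83: furniture, buyer-exempt → 0% → €0.00
Pet grooming €60.47: taxable services → 0% → €0.00
Hoodie €31.34: clothing & footwear, buyer-exempt → 0% → €0.00
Subtotal = €369.18; unrounded tax = €0.00 → €0.00; total due = €369.18

€369.18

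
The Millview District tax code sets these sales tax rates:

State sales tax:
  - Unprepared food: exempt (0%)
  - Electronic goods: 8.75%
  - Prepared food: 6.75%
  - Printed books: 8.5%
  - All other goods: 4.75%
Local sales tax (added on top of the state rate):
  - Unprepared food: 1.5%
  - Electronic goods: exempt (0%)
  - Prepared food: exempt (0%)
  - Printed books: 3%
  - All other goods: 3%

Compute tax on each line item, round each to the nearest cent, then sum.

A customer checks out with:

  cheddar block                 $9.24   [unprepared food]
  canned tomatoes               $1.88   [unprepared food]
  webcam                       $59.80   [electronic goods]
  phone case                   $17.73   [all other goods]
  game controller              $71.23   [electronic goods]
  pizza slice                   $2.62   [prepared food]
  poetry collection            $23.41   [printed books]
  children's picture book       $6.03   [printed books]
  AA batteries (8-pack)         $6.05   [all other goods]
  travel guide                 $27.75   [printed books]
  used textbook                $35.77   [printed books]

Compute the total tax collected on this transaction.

Cheddar block $9.24: unprepared food → 0% + 1.5% local = 1.5% → $0.14
Canned tomatoes $1.88: unprepared food → 0% + 1.5% local = 1.5% → $0.03
Webcam $59.80: electronic goods → 8.75% + 0% local = 8.75% → $5.23
Phone case $17.73: all other goods → 4.75% + 3% local = 7.75% → $1.37
Game controller $71.23: electronic goods → 8.75% + 0% local = 8.75% → $6.23
Pizza slice $2.62: prepared food → 6.75% + 0% local = 6.75% → $0.18
Poetry collection $23.41: printed books → 8.5% + 3% local = 11.5% → $2.69
Children's picture book $6.03: printed books → 8.5% + 3% local = 11.5% → $0.69
AA batteries (8-pack) $6.05: all other goods → 4.75% + 3% local = 7.75% → $0.47
Travel guide $27.75: printed books → 8.5% + 3% local = 11.5% → $3.19
Used textbook $35.77: printed books → 8.5% + 3% local = 11.5% → $4.11
Total tax = $0.14 + $0.03 + $5.23 + $1.37 + $6.23 + $0.18 + $2.69 + $0.69 + $0.47 + $3.19 + $4.11 = $24.33

$24.33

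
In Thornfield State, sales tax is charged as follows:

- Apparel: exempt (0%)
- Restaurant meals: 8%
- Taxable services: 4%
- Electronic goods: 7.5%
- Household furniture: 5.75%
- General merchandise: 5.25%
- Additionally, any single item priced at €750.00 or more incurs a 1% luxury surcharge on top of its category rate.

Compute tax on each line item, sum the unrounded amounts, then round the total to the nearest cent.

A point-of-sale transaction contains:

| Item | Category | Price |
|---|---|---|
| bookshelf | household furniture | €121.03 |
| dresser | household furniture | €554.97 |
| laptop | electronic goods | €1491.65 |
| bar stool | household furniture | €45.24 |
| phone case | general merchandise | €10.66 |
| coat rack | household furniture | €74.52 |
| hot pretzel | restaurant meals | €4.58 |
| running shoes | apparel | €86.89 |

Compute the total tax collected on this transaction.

€173.47

Bookshelf €121.03: household furniture → 5.75% → €6.959225
Dresser €554.97: household furniture → 5.75% → €31.910775
Laptop €1491.65: electronic goods → 7.5% + 1% surcharge = 8.5% → €126.79025
Bar stool €45.24: household furniture → 5.75% → €2.6013
Phone case €10.66: general merchandise → 5.25% → €0.55965
Coat rack €74.52: household furniture → 5.75% → €4.2849
Hot pretzel €4.58: restaurant meals → 8% → €0.3664
Running shoes €86.89: apparel → 0% → €0.00
Unrounded tax sum = €173.4725 → €173.47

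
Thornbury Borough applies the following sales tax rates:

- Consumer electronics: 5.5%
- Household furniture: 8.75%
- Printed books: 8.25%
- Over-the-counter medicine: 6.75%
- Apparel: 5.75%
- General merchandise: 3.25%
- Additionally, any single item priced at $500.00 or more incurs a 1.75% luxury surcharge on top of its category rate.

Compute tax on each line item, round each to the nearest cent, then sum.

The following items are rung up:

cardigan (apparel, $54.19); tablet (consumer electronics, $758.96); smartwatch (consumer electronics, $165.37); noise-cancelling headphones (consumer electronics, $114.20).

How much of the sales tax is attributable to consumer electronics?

Tablet $758.96: consumer electronics → 5.5% + 1.75% surcharge = 7.25% → $55.02
Smartwatch $165.37: consumer electronics → 5.5% → $9.10
Noise-cancelling headphones $114.20: consumer electronics → 5.5% → $6.28
Tax on consumer electronics = $55.02 + $9.10 + $6.28 = $70.40

$70.40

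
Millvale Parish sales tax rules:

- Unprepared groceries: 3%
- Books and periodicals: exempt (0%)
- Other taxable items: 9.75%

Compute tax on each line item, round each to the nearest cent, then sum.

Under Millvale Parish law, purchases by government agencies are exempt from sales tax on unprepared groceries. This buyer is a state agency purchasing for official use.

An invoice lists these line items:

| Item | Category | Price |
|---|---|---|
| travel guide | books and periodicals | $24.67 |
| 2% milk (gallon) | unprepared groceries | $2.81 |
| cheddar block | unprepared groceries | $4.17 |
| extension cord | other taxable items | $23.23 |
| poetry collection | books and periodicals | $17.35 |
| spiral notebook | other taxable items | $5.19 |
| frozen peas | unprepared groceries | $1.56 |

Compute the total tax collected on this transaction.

Travel guide $24.67: books and periodicals → 0% → $0.00
2% milk (gallon) $2.81: unprepared groceries, buyer-exempt → 0% → $0.00
Cheddar block $4.17: unprepared groceries, buyer-exempt → 0% → $0.00
Extension cord $23.23: other taxable items → 9.75% → $2.26
Poetry collection $17.35: books and periodicals → 0% → $0.00
Spiral notebook $5.19: other taxable items → 9.75% → $0.51
Frozen peas $1.56: unprepared groceries, buyer-exempt → 0% → $0.00
Total tax = $2.26 + $0.51 = $2.77

$2.77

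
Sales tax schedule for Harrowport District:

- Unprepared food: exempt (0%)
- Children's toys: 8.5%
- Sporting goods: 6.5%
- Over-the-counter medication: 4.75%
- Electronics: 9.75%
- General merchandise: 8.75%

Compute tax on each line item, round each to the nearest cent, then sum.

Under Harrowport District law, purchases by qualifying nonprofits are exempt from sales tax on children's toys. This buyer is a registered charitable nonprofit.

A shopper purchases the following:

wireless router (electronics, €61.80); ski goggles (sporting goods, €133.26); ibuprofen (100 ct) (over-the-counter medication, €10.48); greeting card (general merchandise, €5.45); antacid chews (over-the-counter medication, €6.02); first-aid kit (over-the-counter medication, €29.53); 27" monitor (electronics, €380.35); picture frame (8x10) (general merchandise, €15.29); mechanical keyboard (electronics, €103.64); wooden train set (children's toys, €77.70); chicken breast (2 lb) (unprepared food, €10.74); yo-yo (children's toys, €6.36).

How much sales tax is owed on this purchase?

Wireless router €61.80: electronics → 9.75% → €6.03
Ski goggles €133.26: sporting goods → 6.5% → €8.66
Ibuprofen (100 ct) €10.48: over-the-counter medication → 4.75% → €0.50
Greeting card €5.45: general merchandise → 8.75% → €0.48
Antacid chews €6.02: over-the-counter medication → 4.75% → €0.29
First-aid kit €29.53: over-the-counter medication → 4.75% → €1.40
27" monitor €380.35: electronics → 9.75% → €37.08
Picture frame (8x10) €15.29: general merchandise → 8.75% → €1.34
Mechanical keyboard €103.64: electronics → 9.75% → €10.10
Wooden train set €77.70: children's toys, buyer-exempt → 0% → €0.00
Chicken breast (2 lb) €10.74: unprepared food → 0% → €0.00
Yo-yo €6.36: children's toys, buyer-exempt → 0% → €0.00
Total tax = €6.03 + €8.66 + €0.50 + €0.48 + €0.29 + €1.40 + €37.08 + €1.34 + €10.10 = €65.88

€65.88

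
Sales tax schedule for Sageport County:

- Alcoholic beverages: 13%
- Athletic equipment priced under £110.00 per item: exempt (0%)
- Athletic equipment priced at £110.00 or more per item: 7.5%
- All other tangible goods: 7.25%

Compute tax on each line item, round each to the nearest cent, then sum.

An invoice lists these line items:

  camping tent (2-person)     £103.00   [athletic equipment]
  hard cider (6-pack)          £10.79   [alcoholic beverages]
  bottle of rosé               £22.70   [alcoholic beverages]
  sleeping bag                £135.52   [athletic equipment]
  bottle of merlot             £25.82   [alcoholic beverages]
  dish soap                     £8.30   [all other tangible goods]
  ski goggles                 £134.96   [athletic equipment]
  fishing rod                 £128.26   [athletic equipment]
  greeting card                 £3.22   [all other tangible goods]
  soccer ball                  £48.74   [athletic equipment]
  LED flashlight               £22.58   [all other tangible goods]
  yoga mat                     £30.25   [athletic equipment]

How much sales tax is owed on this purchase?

Camping tent (2-person) £103.00: athletic equipment, under £110.00 → 0% → £0.00
Hard cider (6-pack) £10.79: alcoholic beverages → 13% → £1.40
Bottle of rosé £22.70: alcoholic beverages → 13% → £2.95
Sleeping bag £135.52: athletic equipment, £110.00 or more → 7.5% → £10.16
Bottle of merlot £25.82: alcoholic beverages → 13% → £3.36
Dish soap £8.30: all other tangible goods → 7.25% → £0.60
Ski goggles £134.96: athletic equipment, £110.00 or more → 7.5% → £10.12
Fishing rod £128.26: athletic equipment, £110.00 or more → 7.5% → £9.62
Greeting card £3.22: all other tangible goods → 7.25% → £0.23
Soccer ball £48.74: athletic equipment, under £110.00 → 0% → £0.00
LED flashlight £22.58: all other tangible goods → 7.25% → £1.64
Yoga mat £30.25: athletic equipment, under £110.00 → 0% → £0.00
Total tax = £1.40 + £2.95 + £10.16 + £3.36 + £0.60 + £10.12 + £9.62 + £0.23 + £1.64 = £40.08

£40.08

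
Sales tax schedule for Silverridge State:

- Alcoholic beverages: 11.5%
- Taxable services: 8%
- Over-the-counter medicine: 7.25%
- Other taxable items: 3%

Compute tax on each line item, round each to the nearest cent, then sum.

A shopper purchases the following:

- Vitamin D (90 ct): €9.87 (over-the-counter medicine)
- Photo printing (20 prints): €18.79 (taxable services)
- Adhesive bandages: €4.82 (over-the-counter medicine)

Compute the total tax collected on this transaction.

Vitamin D (90 ct) €9.87: over-the-counter medicine → 7.25% → €0.72
Photo printing (20 prints) €18.79: taxable services → 8% → €1.50
Adhesive bandages €4.82: over-the-counter medicine → 7.25% → €0.35
Total tax = €0.72 + €1.50 + €0.35 = €2.57

€2.57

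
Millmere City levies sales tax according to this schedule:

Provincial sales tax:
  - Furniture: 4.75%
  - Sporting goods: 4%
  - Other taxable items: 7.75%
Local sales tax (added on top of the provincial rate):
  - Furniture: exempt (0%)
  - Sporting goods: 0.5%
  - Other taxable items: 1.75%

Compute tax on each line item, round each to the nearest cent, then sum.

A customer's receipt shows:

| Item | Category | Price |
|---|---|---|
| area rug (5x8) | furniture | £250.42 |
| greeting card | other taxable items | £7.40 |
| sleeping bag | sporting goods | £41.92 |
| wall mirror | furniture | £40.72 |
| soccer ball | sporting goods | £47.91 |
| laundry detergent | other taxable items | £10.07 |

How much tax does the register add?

Area rug (5x8) £250.42: furniture → 4.75% + 0% local = 4.75% → £11.89
Greeting card £7.40: other taxable items → 7.75% + 1.75% local = 9.5% → £0.70
Sleeping bag £41.92: sporting goods → 4% + 0.5% local = 4.5% → £1.89
Wall mirror £40.72: furniture → 4.75% + 0% local = 4.75% → £1.93
Soccer ball £47.91: sporting goods → 4% + 0.5% local = 4.5% → £2.16
Laundry detergent £10.07: other taxable items → 7.75% + 1.75% local = 9.5% → £0.96
Total tax = £11.89 + £0.70 + £1.89 + £1.93 + £2.16 + £0.96 = £19.53

£19.53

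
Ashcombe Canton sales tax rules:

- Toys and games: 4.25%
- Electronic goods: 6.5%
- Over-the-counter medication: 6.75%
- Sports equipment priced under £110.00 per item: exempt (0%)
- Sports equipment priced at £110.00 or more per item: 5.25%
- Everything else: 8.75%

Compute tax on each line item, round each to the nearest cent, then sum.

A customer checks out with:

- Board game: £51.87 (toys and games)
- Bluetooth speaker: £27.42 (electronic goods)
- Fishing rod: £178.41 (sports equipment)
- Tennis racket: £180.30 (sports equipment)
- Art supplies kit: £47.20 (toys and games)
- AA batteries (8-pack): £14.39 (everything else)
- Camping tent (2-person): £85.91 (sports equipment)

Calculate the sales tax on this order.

Board game £51.87: toys and games → 4.25% → £2.20
Bluetooth speaker £27.42: electronic goods → 6.5% → £1.78
Fishing rod £178.41: sports equipment, £110.00 or more → 5.25% → £9.37
Tennis racket £180.30: sports equipment, £110.00 or more → 5.25% → £9.47
Art supplies kit £47.20: toys and games → 4.25% → £2.01
AA batteries (8-pack) £14.39: everything else → 8.75% → £1.26
Camping tent (2-person) £85.91: sports equipment, under £110.00 → 0% → £0.00
Total tax = £2.20 + £1.78 + £9.37 + £9.47 + £2.01 + £1.26 = £26.09

£26.09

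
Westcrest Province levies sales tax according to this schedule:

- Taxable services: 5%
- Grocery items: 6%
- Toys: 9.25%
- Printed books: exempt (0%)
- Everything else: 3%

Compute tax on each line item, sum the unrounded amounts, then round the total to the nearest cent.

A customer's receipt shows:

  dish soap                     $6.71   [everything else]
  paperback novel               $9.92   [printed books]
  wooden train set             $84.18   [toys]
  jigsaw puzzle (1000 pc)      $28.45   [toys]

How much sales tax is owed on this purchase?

Dish soap $6.71: everything else → 3% → $0.2013
Paperback novel $9.92: printed books → 0% → $0.00
Wooden train set $84.18: toys → 9.25% → $7.78665
Jigsaw puzzle (1000 pc) $28.45: toys → 9.25% → $2.631625
Unrounded tax sum = $10.619575 → $10.62

$10.62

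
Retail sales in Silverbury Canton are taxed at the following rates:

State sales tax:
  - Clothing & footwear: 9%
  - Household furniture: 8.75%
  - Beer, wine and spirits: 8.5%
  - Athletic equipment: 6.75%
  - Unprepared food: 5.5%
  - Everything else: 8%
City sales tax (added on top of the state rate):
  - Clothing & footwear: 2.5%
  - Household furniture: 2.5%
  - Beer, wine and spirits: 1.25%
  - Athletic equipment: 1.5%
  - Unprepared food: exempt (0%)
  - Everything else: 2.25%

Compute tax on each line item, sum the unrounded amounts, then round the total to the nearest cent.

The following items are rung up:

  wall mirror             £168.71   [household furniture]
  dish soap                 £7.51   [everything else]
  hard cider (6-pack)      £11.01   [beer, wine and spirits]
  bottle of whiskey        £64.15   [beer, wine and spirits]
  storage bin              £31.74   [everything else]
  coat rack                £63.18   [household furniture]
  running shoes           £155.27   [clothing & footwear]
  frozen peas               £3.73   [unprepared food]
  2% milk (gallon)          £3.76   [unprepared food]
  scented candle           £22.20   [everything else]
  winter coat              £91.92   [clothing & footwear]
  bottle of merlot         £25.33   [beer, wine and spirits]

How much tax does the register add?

£71.02

Wall mirror £168.71: household furniture → 8.75% + 2.5% city = 11.25% → £18.979875
Dish soap £7.51: everything else → 8% + 2.25% city = 10.25% → £0.769775
Hard cider (6-pack) £11.01: beer, wine and spirits → 8.5% + 1.25% city = 9.75% → £1.073475
Bottle of whiskey £64.15: beer, wine and spirits → 8.5% + 1.25% city = 9.75% → £6.254625
Storage bin £31.74: everything else → 8% + 2.25% city = 10.25% → £3.25335
Coat rack £63.18: household furniture → 8.75% + 2.5% city = 11.25% → £7.10775
Running shoes £155.27: clothing & footwear → 9% + 2.5% city = 11.5% → £17.85605
Frozen peas £3.73: unprepared food → 5.5% + 0% city = 5.5% → £0.20515
2% milk (gallon) £3.76: unprepared food → 5.5% + 0% city = 5.5% → £0.2068
Scented candle £22.20: everything else → 8% + 2.25% city = 10.25% → £2.2755
Winter coat £91.92: clothing & footwear → 9% + 2.5% city = 11.5% → £10.5708
Bottle of merlot £25.33: beer, wine and spirits → 8.5% + 1.25% city = 9.75% → £2.469675
Unrounded tax sum = £71.022825 → £71.02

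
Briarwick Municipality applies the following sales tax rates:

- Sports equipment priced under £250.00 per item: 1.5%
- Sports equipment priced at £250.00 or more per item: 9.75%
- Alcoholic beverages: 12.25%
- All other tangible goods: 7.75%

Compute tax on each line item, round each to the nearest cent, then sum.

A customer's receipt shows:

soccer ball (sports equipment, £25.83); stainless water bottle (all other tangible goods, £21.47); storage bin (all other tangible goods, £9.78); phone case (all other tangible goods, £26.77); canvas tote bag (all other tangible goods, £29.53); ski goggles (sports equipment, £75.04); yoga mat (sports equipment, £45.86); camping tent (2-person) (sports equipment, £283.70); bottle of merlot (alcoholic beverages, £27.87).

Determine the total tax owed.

Soccer ball £25.83: sports equipment, under £250.00 → 1.5% → £0.39
Stainless water bottle £21.47: all other tangible goods → 7.75% → £1.66
Storage bin £9.78: all other tangible goods → 7.75% → £0.76
Phone case £26.77: all other tangible goods → 7.75% → £2.07
Canvas tote bag £29.53: all other tangible goods → 7.75% → £2.29
Ski goggles £75.04: sports equipment, under £250.00 → 1.5% → £1.13
Yoga mat £45.86: sports equipment, under £250.00 → 1.5% → £0.69
Camping tent (2-person) £283.70: sports equipment, £250.00 or more → 9.75% → £27.66
Bottle of merlot £27.87: alcoholic beverages → 12.25% → £3.41
Total tax = £0.39 + £1.66 + £0.76 + £2.07 + £2.29 + £1.13 + £0.69 + £27.66 + £3.41 = £40.06

£40.06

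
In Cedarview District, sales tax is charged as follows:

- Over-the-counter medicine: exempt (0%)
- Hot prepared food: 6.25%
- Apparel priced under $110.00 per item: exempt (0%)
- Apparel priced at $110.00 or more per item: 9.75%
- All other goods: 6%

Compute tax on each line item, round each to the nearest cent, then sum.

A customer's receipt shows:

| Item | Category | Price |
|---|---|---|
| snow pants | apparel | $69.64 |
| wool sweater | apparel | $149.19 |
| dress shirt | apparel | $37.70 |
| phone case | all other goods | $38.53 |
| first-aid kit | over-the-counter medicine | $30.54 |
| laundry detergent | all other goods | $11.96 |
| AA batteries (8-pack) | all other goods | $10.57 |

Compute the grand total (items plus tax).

Snow pants $69.64: apparel, under $110.00 → 0% → $0.00
Wool sweater $149.19: apparel, $110.00 or more → 9.75% → $14.55
Dress shirt $37.70: apparel, under $110.00 → 0% → $0.00
Phone case $38.53: all other goods → 6% → $2.31
First-aid kit $30.54: over-the-counter medicine → 0% → $0.00
Laundry detergent $11.96: all other goods → 6% → $0.72
AA batteries (8-pack) $10.57: all other goods → 6% → $0.63
Subtotal = $348.13; tax = $18.21; total due = $366.34

$366.34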